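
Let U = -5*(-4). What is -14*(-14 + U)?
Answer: -84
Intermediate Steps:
U = 20
-14*(-14 + U) = -14*(-14 + 20) = -14*6 = -84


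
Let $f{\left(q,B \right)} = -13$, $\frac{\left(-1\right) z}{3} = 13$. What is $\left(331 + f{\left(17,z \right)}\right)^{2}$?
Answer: $101124$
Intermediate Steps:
$z = -39$ ($z = \left(-3\right) 13 = -39$)
$\left(331 + f{\left(17,z \right)}\right)^{2} = \left(331 - 13\right)^{2} = 318^{2} = 101124$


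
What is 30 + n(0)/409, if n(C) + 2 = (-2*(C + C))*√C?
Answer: 12268/409 ≈ 29.995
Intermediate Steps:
n(C) = -2 - 4*C^(3/2) (n(C) = -2 + (-2*(C + C))*√C = -2 + (-4*C)*√C = -2 - 4*C^(3/2))
30 + n(0)/409 = 30 + (-2 - 4*0^(3/2))/409 = 30 + (-2 - 4*0)/409 = 30 + (-2 + 0)/409 = 30 + (1/409)*(-2) = 30 - 2/409 = 12268/409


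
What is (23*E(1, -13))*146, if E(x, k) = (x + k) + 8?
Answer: -13432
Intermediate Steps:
E(x, k) = 8 + k + x (E(x, k) = (k + x) + 8 = 8 + k + x)
(23*E(1, -13))*146 = (23*(8 - 13 + 1))*146 = (23*(-4))*146 = -92*146 = -13432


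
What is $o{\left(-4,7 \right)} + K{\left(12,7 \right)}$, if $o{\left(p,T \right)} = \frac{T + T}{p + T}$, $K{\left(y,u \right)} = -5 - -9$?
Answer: $\frac{26}{3} \approx 8.6667$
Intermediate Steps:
$K{\left(y,u \right)} = 4$ ($K{\left(y,u \right)} = -5 + 9 = 4$)
$o{\left(p,T \right)} = \frac{2 T}{T + p}$
$o{\left(-4,7 \right)} + K{\left(12,7 \right)} = 2 \cdot 7 \frac{1}{7 - 4} + 4 = 2 \cdot 7 \cdot \frac{1}{3} + 4 = \frac{14}{3} + 4 = \frac{26}{3}$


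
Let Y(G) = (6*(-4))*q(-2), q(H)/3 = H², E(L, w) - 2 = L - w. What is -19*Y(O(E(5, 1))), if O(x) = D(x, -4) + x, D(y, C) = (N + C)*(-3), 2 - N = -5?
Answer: 5472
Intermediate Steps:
N = 7 (N = 2 - 1*(-5) = 2 + 5 = 7)
E(L, w) = 2 + L - w (E(L, w) = 2 + (L - w) = 2 + L - w)
D(y, C) = -21 - 3*C (D(y, C) = (7 + C)*(-3) = -21 - 3*C)
q(H) = 3*H²
O(x) = -9 + x (O(x) = (-21 - 3*(-4)) + x = (-21 + 12) + x = -9 + x)
Y(G) = -288 (Y(G) = (6*(-4))*(3*(-2)²) = -72*4 = -24*12 = -288)
-19*Y(O(E(5, 1))) = -19*(-288) = 5472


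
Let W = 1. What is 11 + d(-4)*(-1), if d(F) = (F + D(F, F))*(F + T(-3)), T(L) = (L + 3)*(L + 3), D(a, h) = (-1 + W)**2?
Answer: -5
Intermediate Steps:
D(a, h) = 0 (D(a, h) = (-1 + 1)**2 = 0**2 = 0)
T(L) = (3 + L)**2 (T(L) = (3 + L)*(3 + L) = (3 + L)**2)
d(F) = F**2 (d(F) = (F + 0)*(F + (3 - 3)**2) = F*(F + 0**2) = F*(F + 0) = F*F = F**2)
11 + d(-4)*(-1) = 11 + (-4)**2*(-1) = 11 + 16*(-1) = 11 - 16 = -5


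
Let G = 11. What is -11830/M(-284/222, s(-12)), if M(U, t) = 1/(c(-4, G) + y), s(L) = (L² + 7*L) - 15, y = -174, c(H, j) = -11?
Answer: 2188550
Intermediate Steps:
s(L) = -15 + L² + 7*L
M(U, t) = -1/185 (M(U, t) = 1/(-11 - 174) = 1/(-185) = -1/185)
-11830/M(-284/222, s(-12)) = -11830/(-1/185) = -11830*(-185) = 2188550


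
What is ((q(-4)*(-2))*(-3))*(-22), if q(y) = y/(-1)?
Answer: -528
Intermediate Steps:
q(y) = -y (q(y) = y*(-1) = -y)
((q(-4)*(-2))*(-3))*(-22) = ((-1*(-4)*(-2))*(-3))*(-22) = ((4*(-2))*(-3))*(-22) = -8*(-3)*(-22) = 24*(-22) = -528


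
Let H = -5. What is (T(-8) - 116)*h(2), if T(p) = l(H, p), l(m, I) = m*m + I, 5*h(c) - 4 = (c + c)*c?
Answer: -1188/5 ≈ -237.60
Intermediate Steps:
h(c) = ⅘ + 2*c²/5 (h(c) = ⅘ + ((c + c)*c)/5 = ⅘ + ((2*c)*c)/5 = ⅘ + (2*c²)/5 = ⅘ + 2*c²/5)
l(m, I) = I + m² (l(m, I) = m² + I = I + m²)
T(p) = 25 + p (T(p) = p + (-5)² = p + 25 = 25 + p)
(T(-8) - 116)*h(2) = ((25 - 8) - 116)*(⅘ + (⅖)*2²) = (17 - 116)*(⅘ + (⅖)*4) = -99*(⅘ + 8/5) = -99*12/5 = -1188/5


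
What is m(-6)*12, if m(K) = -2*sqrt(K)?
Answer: -24*I*sqrt(6) ≈ -58.788*I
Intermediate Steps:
m(-6)*12 = -2*I*sqrt(6)*12 = -24*I*sqrt(6)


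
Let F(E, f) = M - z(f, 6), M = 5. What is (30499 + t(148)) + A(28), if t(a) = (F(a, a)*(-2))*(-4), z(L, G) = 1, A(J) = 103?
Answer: 30634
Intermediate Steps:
F(E, f) = 4 (F(E, f) = 5 - 1*1 = 5 - 1 = 4)
t(a) = 32 (t(a) = (4*(-2))*(-4) = -8*(-4) = 32)
(30499 + t(148)) + A(28) = (30499 + 32) + 103 = 30531 + 103 = 30634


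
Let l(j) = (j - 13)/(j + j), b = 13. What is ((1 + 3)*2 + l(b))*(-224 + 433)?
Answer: 1672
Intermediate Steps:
l(j) = (-13 + j)/(2*j) (l(j) = (-13 + j)/((2*j)) = (-13 + j)*(1/(2*j)) = (-13 + j)/(2*j))
((1 + 3)*2 + l(b))*(-224 + 433) = ((1 + 3)*2 + (1/2)*(-13 + 13)/13)*(-224 + 433) = (4*2 + (1/2)*(1/13)*0)*209 = (8 + 0)*209 = 8*209 = 1672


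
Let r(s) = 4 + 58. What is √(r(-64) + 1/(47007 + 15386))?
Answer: √241359022231/62393 ≈ 7.8740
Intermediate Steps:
r(s) = 62
√(r(-64) + 1/(47007 + 15386)) = √(62 + 1/(47007 + 15386)) = √(62 + 1/62393) = √(3868367/62393) = √241359022231/62393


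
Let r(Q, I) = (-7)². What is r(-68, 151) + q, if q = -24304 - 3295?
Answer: -27550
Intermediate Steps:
r(Q, I) = 49
q = -27599
r(-68, 151) + q = 49 - 27599 = -27550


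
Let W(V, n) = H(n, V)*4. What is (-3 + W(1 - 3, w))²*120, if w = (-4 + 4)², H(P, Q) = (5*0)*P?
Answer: 1080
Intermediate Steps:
H(P, Q) = 0 (H(P, Q) = 0*P = 0)
w = 0 (w = 0² = 0)
W(V, n) = 0 (W(V, n) = 0*4 = 0)
(-3 + W(1 - 3, w))²*120 = (-3 + 0)²*120 = (-3)²*120 = 9*120 = 1080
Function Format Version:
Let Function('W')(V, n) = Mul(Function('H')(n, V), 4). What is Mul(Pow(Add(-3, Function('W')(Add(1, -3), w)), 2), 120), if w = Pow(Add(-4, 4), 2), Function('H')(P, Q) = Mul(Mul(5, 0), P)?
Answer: 1080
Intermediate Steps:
Function('H')(P, Q) = 0 (Function('H')(P, Q) = Mul(0, P) = 0)
w = 0 (w = Pow(0, 2) = 0)
Function('W')(V, n) = 0 (Function('W')(V, n) = Mul(0, 4) = 0)
Mul(Pow(Add(-3, Function('W')(Add(1, -3), w)), 2), 120) = Mul(Pow(Add(-3, 0), 2), 120) = Mul(Pow(-3, 2), 120) = Mul(9, 120) = 1080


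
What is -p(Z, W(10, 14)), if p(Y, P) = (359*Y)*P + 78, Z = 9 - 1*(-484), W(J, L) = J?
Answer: -1769948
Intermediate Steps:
Z = 493 (Z = 9 + 484 = 493)
p(Y, P) = 78 + 359*P*Y (p(Y, P) = 359*P*Y + 78 = 78 + 359*P*Y)
-p(Z, W(10, 14)) = -(78 + 359*10*493) = -(78 + 1769870) = -1*1769948 = -1769948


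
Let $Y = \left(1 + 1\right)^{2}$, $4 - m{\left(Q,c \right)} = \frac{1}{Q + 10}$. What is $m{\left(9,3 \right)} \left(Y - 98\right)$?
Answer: $- \frac{7050}{19} \approx -371.05$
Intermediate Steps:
$m{\left(Q,c \right)} = 4 - \frac{1}{10 + Q}$ ($m{\left(Q,c \right)} = 4 - \frac{1}{Q + 10} = 4 - \frac{1}{10 + Q}$)
$Y = 4$ ($Y = 2^{2} = 4$)
$m{\left(9,3 \right)} \left(Y - 98\right) = \frac{39 + 4 \cdot 9}{10 + 9} \left(4 - 98\right) = \frac{39 + 36}{19} \left(-94\right) = \frac{1}{19} \cdot 75 \left(-94\right) = \frac{75}{19} \left(-94\right) = - \frac{7050}{19}$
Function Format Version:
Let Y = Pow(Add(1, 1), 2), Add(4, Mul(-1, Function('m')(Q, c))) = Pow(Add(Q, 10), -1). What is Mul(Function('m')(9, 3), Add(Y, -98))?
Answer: Rational(-7050, 19) ≈ -371.05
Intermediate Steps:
Function('m')(Q, c) = Add(4, Mul(-1, Pow(Add(10, Q), -1))) (Function('m')(Q, c) = Add(4, Mul(-1, Pow(Add(Q, 10), -1))) = Add(4, Mul(-1, Pow(Add(10, Q), -1))))
Y = 4 (Y = Pow(2, 2) = 4)
Mul(Function('m')(9, 3), Add(Y, -98)) = Mul(Mul(Pow(Add(10, 9), -1), Add(39, Mul(4, 9))), Add(4, -98)) = Mul(Mul(Pow(19, -1), Add(39, 36)), -94) = Mul(Mul(Rational(1, 19), 75), -94) = Mul(Rational(75, 19), -94) = Rational(-7050, 19)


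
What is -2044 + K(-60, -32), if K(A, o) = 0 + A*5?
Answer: -2344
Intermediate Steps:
K(A, o) = 5*A (K(A, o) = 0 + 5*A = 5*A)
-2044 + K(-60, -32) = -2044 + 5*(-60) = -2044 - 300 = -2344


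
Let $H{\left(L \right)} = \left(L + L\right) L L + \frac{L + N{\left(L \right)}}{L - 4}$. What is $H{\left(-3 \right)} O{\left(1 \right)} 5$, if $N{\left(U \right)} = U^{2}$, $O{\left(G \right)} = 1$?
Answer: $- \frac{1920}{7} \approx -274.29$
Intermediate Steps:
$H{\left(L \right)} = 2 L^{3} + \frac{L + L^{2}}{-4 + L}$ ($H{\left(L \right)} = \left(L + L\right) L L + \frac{L + L^{2}}{L - 4} = 2 L L L + \frac{L + L^{2}}{-4 + L} = 2 L^{2} L + \frac{L + L^{2}}{-4 + L} = 2 L^{3} + \frac{L + L^{2}}{-4 + L}$)
$H{\left(-3 \right)} O{\left(1 \right)} 5 = - \frac{3 \left(1 - 3 - 8 \left(-3\right)^{2} + 2 \left(-3\right)^{3}\right)}{-4 - 3} \cdot 1 \cdot 5 = - \frac{3 \left(1 - 3 - 72 + 2 \left(-27\right)\right)}{-7} \cdot 1 \cdot 5 = \left(-3\right) \left(- \frac{1}{7}\right) \left(1 - 3 - 72 - 54\right) 1 \cdot 5 = \left(-3\right) \left(- \frac{1}{7}\right) \left(-128\right) 1 \cdot 5 = \left(- \frac{384}{7}\right) 1 \cdot 5 = \left(- \frac{384}{7}\right) 5 = - \frac{1920}{7}$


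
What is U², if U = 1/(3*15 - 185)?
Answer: 1/19600 ≈ 5.1020e-5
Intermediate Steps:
U = -1/140 (U = 1/(45 - 185) = 1/(-140) = -1/140 ≈ -0.0071429)
U² = (-1/140)² = 1/19600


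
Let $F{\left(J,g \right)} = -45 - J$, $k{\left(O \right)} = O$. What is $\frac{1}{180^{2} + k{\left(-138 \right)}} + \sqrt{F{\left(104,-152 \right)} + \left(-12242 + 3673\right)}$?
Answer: $\frac{1}{32262} + i \sqrt{8718} \approx 3.0996 \cdot 10^{-5} + 93.37 i$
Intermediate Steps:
$\frac{1}{180^{2} + k{\left(-138 \right)}} + \sqrt{F{\left(104,-152 \right)} + \left(-12242 + 3673\right)} = \frac{1}{180^{2} - 138} + \sqrt{\left(-45 - 104\right) + \left(-12242 + 3673\right)} = \frac{1}{32400 - 138} + \sqrt{\left(-45 - 104\right) - 8569} = \frac{1}{32262} + \sqrt{-149 - 8569} = \frac{1}{32262} + \sqrt{-8718} = \frac{1}{32262} + i \sqrt{8718}$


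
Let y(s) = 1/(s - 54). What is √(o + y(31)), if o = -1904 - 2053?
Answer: 2*I*√523319/23 ≈ 62.905*I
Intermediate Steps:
o = -3957
y(s) = 1/(-54 + s)
√(o + y(31)) = √(-3957 + 1/(-54 + 31)) = √(-3957 + 1/(-23)) = √(-3957 - 1/23) = √(-91012/23) = 2*I*√523319/23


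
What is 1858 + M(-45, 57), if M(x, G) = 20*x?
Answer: 958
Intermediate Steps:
1858 + M(-45, 57) = 1858 + 20*(-45) = 1858 - 900 = 958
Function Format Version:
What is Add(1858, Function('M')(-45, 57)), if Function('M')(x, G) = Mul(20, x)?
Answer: 958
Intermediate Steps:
Add(1858, Function('M')(-45, 57)) = Add(1858, Mul(20, -45)) = Add(1858, -900) = 958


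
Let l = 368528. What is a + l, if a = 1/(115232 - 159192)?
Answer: 16200490879/43960 ≈ 3.6853e+5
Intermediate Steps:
a = -1/43960 (a = 1/(-43960) = -1/43960 ≈ -2.2748e-5)
a + l = -1/43960 + 368528 = 16200490879/43960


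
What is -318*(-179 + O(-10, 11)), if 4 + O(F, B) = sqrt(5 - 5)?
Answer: 58194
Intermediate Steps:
O(F, B) = -4 (O(F, B) = -4 + sqrt(5 - 5) = -4 + sqrt(0) = -4 + 0 = -4)
-318*(-179 + O(-10, 11)) = -318*(-179 - 4) = -318*(-183) = 58194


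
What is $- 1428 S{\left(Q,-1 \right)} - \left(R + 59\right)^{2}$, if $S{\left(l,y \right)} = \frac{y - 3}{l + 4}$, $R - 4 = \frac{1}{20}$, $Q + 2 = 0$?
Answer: $- \frac{447721}{400} \approx -1119.3$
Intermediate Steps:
$Q = -2$ ($Q = -2 + 0 = -2$)
$R = \frac{81}{20}$ ($R = 4 + \frac{1}{20} = \frac{81}{20} \approx 4.05$)
$S{\left(l,y \right)} = \frac{-3 + y}{4 + l}$
$- 1428 S{\left(Q,-1 \right)} - \left(R + 59\right)^{2} = - 1428 \frac{-3 - 1}{4 - 2} - \left(\frac{81}{20} + 59\right)^{2} = - 1428 \cdot \frac{1}{2} \left(-4\right) - \left(\frac{1261}{20}\right)^{2} = - 1428 \cdot \frac{1}{2} \left(-4\right) - \frac{1590121}{400} = \left(-1428\right) \left(-2\right) - \frac{1590121}{400} = 2856 - \frac{1590121}{400} = - \frac{447721}{400}$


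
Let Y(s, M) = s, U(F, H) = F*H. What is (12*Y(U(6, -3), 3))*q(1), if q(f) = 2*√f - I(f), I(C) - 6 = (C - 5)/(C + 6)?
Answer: 5184/7 ≈ 740.57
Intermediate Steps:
I(C) = 6 + (-5 + C)/(6 + C) (I(C) = 6 + (C - 5)/(C + 6) = 6 + (-5 + C)/(6 + C))
q(f) = 2*√f - (31 + 7*f)/(6 + f)
(12*Y(U(6, -3), 3))*q(1) = (12*(6*(-3)))*((-31 - 7*1 + 2*√1*(6 + 1))/(6 + 1)) = (12*(-18))*((-31 - 7 + 2*1*7)/7) = -216*(-31 - 7 + 14)/7 = -216*(-24)/7 = -216*(-24/7) = 5184/7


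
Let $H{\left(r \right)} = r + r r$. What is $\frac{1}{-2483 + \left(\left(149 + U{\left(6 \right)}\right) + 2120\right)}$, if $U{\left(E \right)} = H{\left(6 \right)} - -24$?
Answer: $- \frac{1}{148} \approx -0.0067568$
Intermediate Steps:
$H{\left(r \right)} = r + r^{2}$
$U{\left(E \right)} = 66$ ($U{\left(E \right)} = 6 \left(1 + 6\right) - -24 = 6 \cdot 7 + 24 = 42 + 24 = 66$)
$\frac{1}{-2483 + \left(\left(149 + U{\left(6 \right)}\right) + 2120\right)} = \frac{1}{-2483 + \left(\left(149 + 66\right) + 2120\right)} = \frac{1}{-2483 + \left(215 + 2120\right)} = \frac{1}{-2483 + 2335} = \frac{1}{-148} = - \frac{1}{148}$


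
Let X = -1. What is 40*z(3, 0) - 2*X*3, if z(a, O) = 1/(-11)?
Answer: 26/11 ≈ 2.3636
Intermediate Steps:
z(a, O) = -1/11
40*z(3, 0) - 2*X*3 = 40*(-1/11) - 2*(-1)*3 = -40/11 + 2*3 = -40/11 + 6 = 26/11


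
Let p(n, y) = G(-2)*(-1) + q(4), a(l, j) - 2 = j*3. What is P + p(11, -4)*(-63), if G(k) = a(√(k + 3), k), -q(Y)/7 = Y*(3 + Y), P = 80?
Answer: 12176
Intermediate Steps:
q(Y) = -7*Y*(3 + Y)
a(l, j) = 2 + 3*j (a(l, j) = 2 + j*3 = 2 + 3*j)
G(k) = 2 + 3*k
p(n, y) = -192 (p(n, y) = (2 + 3*(-2))*(-1) - 7*4*(3 + 4) = (2 - 6)*(-1) - 7*4*7 = -4*(-1) - 196 = 4 - 196 = -192)
P + p(11, -4)*(-63) = 80 - 192*(-63) = 80 + 12096 = 12176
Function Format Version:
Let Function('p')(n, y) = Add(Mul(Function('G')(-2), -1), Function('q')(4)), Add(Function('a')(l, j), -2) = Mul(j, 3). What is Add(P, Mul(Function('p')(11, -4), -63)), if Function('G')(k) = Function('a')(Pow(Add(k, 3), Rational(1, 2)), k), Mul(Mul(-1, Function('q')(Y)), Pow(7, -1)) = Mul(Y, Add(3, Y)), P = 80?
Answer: 12176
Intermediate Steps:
Function('q')(Y) = Mul(-7, Y, Add(3, Y)) (Function('q')(Y) = Mul(-7, Mul(Y, Add(3, Y))) = Mul(-7, Y, Add(3, Y)))
Function('a')(l, j) = Add(2, Mul(3, j)) (Function('a')(l, j) = Add(2, Mul(j, 3)) = Add(2, Mul(3, j)))
Function('G')(k) = Add(2, Mul(3, k))
Function('p')(n, y) = -192 (Function('p')(n, y) = Add(Mul(Add(2, Mul(3, -2)), -1), Mul(-7, 4, Add(3, 4))) = Add(Mul(Add(2, -6), -1), Mul(-7, 4, 7)) = Add(Mul(-4, -1), -196) = Add(4, -196) = -192)
Add(P, Mul(Function('p')(11, -4), -63)) = Add(80, Mul(-192, -63)) = Add(80, 12096) = 12176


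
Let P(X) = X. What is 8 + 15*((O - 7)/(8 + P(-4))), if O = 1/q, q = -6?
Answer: -151/8 ≈ -18.875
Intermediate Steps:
O = -1/6 (O = 1/(-6) = -1/6 ≈ -0.16667)
8 + 15*((O - 7)/(8 + P(-4))) = 8 + 15*((-1/6 - 7)/(8 - 4)) = 8 + 15*(-43/6/4) = 8 + 15*(-43/6*1/4) = 8 + 15*(-43/24) = 8 - 215/8 = -151/8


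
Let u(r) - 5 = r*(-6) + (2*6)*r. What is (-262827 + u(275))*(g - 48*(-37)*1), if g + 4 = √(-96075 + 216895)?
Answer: -462796784 - 522344*√30205 ≈ -5.5358e+8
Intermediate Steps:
u(r) = 5 + 6*r (u(r) = 5 + (r*(-6) + (2*6)*r) = 5 + (-6*r + 12*r) = 5 + 6*r)
g = -4 + 2*√30205 (g = -4 + √(-96075 + 216895) = -4 + √120820 = -4 + 2*√30205 ≈ 343.59)
(-262827 + u(275))*(g - 48*(-37)*1) = (-262827 + (5 + 6*275))*((-4 + 2*√30205) - 48*(-37)*1) = (-262827 + (5 + 1650))*((-4 + 2*√30205) + 1776*1) = (-262827 + 1655)*((-4 + 2*√30205) + 1776) = -261172*(1772 + 2*√30205) = -462796784 - 522344*√30205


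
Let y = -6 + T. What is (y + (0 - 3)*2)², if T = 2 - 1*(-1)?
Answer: 81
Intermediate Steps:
T = 3 (T = 2 + 1 = 3)
y = -3 (y = -6 + 3 = -3)
(y + (0 - 3)*2)² = (-3 + (0 - 3)*2)² = (-3 - 3*2)² = (-3 - 6)² = (-9)² = 81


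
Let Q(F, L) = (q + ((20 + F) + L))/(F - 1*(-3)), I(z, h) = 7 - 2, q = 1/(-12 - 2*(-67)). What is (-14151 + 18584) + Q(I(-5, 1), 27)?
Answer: 33314009/7504 ≈ 4439.5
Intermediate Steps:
q = 1/938 (q = -1/67/(-14) = -1/14*(-1/67) = 1/938 ≈ 0.0010661)
I(z, h) = 5
Q(F, L) = (18761/938 + F + L)/(3 + F) (Q(F, L) = (1/938 + ((20 + F) + L))/(F - 1*(-3)) = (1/938 + (20 + F + L))/(F + 3) = (18761/938 + F + L)/(3 + F))
(-14151 + 18584) + Q(I(-5, 1), 27) = (-14151 + 18584) + (18761/938 + 5 + 27)/(3 + 5) = 4433 + (48777/938)/8 = 4433 + (1/8)*(48777/938) = 4433 + 48777/7504 = 33314009/7504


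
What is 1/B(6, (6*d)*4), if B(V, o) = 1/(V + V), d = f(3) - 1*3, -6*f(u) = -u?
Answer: 12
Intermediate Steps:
f(u) = u/6 (f(u) = -(-1)*u/6 = u/6)
d = -5/2 (d = (⅙)*3 - 1*3 = ½ - 3 = -5/2 ≈ -2.5000)
B(V, o) = 1/(2*V)
1/B(6, (6*d)*4) = 1/((½)/6) = 1/((½)*(⅙)) = 1/(1/12) = 12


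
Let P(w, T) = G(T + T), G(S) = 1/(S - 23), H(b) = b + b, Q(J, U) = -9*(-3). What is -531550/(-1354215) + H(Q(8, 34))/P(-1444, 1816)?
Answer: 52783615208/270843 ≈ 1.9489e+5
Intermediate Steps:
Q(J, U) = 27
H(b) = 2*b
G(S) = 1/(-23 + S)
P(w, T) = 1/(-23 + 2*T) (P(w, T) = 1/(-23 + (T + T)) = 1/(-23 + 2*T))
-531550/(-1354215) + H(Q(8, 34))/P(-1444, 1816) = -531550/(-1354215) + (2*27)/(1/(-23 + 2*1816)) = -531550*(-1/1354215) + 54/(1/(-23 + 3632)) = 106310/270843 + 54/(1/3609) = 106310/270843 + 54*3609 = 106310/270843 + 194886 = 52783615208/270843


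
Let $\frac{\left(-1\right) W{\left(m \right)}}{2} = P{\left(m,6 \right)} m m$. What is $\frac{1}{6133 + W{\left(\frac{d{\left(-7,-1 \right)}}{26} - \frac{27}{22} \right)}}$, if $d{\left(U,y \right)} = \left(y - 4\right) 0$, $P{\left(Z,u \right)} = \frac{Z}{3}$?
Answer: $\frac{5324}{32658653} \approx 0.00016302$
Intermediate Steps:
$P{\left(Z,u \right)} = \frac{Z}{3}$ ($P{\left(Z,u \right)} = Z \frac{1}{3} = \frac{Z}{3}$)
$d{\left(U,y \right)} = 0$ ($d{\left(U,y \right)} = \left(-4 + y\right) 0 = 0$)
$W{\left(m \right)} = - \frac{2 m^{3}}{3}$ ($W{\left(m \right)} = - 2 \frac{m}{3} m m = - 2 \frac{m}{3} m^{2} = - 2 \frac{m^{3}}{3} = - \frac{2 m^{3}}{3}$)
$\frac{1}{6133 + W{\left(\frac{d{\left(-7,-1 \right)}}{26} - \frac{27}{22} \right)}} = \frac{1}{6133 - \frac{2 \left(\frac{0}{26} - \frac{27}{22}\right)^{3}}{3}} = \frac{1}{6133 - \frac{2 \left(0 \cdot \frac{1}{26} - \frac{27}{22}\right)^{3}}{3}} = \frac{1}{6133 - \frac{2 \left(0 - \frac{27}{22}\right)^{3}}{3}} = \frac{1}{6133 - \frac{2 \left(- \frac{27}{22}\right)^{3}}{3}} = \frac{1}{6133 - - \frac{6561}{5324}} = \frac{1}{6133 + \frac{6561}{5324}} = \frac{1}{\frac{32658653}{5324}} = \frac{5324}{32658653}$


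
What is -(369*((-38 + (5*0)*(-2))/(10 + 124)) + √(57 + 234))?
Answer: 7011/67 - √291 ≈ 87.583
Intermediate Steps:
-(369*((-38 + (5*0)*(-2))/(10 + 124)) + √(57 + 234)) = -(369*((-38 + 0*(-2))/134) + √291) = -(369*((-38 + 0)*(1/134)) + √291) = -(369*(-38*1/134) + √291) = -(369*(-19/67) + √291) = -(-7011/67 + √291) = 7011/67 - √291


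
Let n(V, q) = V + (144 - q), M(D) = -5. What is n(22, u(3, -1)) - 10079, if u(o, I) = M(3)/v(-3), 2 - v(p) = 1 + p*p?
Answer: -79309/8 ≈ -9913.6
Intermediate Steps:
v(p) = 1 - p² (v(p) = 2 - (1 + p*p) = 2 - (1 + p²) = 2 + (-1 - p²) = 1 - p²)
u(o, I) = 5/8 (u(o, I) = -5/(1 - 1*(-3)²) = -5/(1 - 1*9) = -5/(1 - 9) = -5/(-8) = -5*(-⅛) = 5/8)
n(V, q) = 144 + V - q
n(22, u(3, -1)) - 10079 = (144 + 22 - 1*5/8) - 10079 = (144 + 22 - 5/8) - 10079 = 1323/8 - 10079 = -79309/8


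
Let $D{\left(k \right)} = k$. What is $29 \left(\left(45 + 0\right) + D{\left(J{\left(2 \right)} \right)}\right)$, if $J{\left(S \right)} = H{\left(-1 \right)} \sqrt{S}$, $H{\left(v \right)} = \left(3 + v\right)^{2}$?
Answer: $1305 + 116 \sqrt{2} \approx 1469.0$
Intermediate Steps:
$J{\left(S \right)} = 4 \sqrt{S}$ ($J{\left(S \right)} = \left(3 - 1\right)^{2} \sqrt{S} = 2^{2} \sqrt{S} = 4 \sqrt{S}$)
$29 \left(\left(45 + 0\right) + D{\left(J{\left(2 \right)} \right)}\right) = 29 \left(\left(45 + 0\right) + 4 \sqrt{2}\right) = 29 \left(45 + 4 \sqrt{2}\right) = 1305 + 116 \sqrt{2}$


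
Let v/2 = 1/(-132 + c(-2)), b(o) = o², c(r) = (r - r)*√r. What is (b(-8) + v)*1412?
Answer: 2981438/33 ≈ 90347.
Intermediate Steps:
c(r) = 0 (c(r) = 0*√r = 0)
v = -1/66 (v = 2/(-132 + 0) = 2/(-132) = 2*(-1/132) = -1/66 ≈ -0.015152)
(b(-8) + v)*1412 = ((-8)² - 1/66)*1412 = (64 - 1/66)*1412 = (4223/66)*1412 = 2981438/33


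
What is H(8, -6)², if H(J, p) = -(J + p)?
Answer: 4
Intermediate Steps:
H(J, p) = -J - p
H(8, -6)² = (-1*8 - 1*(-6))² = (-8 + 6)² = (-2)² = 4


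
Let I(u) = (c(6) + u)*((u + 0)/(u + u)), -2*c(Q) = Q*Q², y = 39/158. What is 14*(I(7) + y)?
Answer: -55580/79 ≈ -703.54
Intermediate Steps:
y = 39/158 (y = 39*(1/158) = 39/158 ≈ 0.24684)
c(Q) = -Q³/2 (c(Q) = -Q*Q²/2 = -Q³/2)
I(u) = -54 + u/2 (I(u) = (-½*6³ + u)*((u + 0)/(u + u)) = (-½*216 + u)*(u/((2*u))) = (-108 + u)*(u*(1/(2*u))) = (-108 + u)*(½) = -54 + u/2)
14*(I(7) + y) = 14*((-54 + (½)*7) + 39/158) = 14*((-54 + 7/2) + 39/158) = 14*(-101/2 + 39/158) = 14*(-3970/79) = -55580/79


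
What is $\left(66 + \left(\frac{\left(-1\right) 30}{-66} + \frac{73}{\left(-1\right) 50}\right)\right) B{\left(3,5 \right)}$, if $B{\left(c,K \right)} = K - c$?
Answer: $\frac{35747}{275} \approx 129.99$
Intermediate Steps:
$\left(66 + \left(\frac{\left(-1\right) 30}{-66} + \frac{73}{\left(-1\right) 50}\right)\right) B{\left(3,5 \right)} = \left(66 + \left(\frac{\left(-1\right) 30}{-66} + \frac{73}{\left(-1\right) 50}\right)\right) \left(5 - 3\right) = \left(66 + \left(\left(-30\right) \left(- \frac{1}{66}\right) + \frac{73}{-50}\right)\right) \left(5 - 3\right) = \left(66 + \left(\frac{5}{11} + 73 \left(- \frac{1}{50}\right)\right)\right) 2 = \left(66 + \left(\frac{5}{11} - \frac{73}{50}\right)\right) 2 = \left(66 - \frac{553}{550}\right) 2 = \frac{35747}{550} \cdot 2 = \frac{35747}{275}$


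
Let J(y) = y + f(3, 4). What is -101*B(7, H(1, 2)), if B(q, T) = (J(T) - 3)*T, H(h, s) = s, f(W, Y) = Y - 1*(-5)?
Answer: -1616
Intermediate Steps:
f(W, Y) = 5 + Y (f(W, Y) = Y + 5 = 5 + Y)
J(y) = 9 + y (J(y) = y + (5 + 4) = y + 9 = 9 + y)
B(q, T) = T*(6 + T) (B(q, T) = ((9 + T) - 3)*T = (6 + T)*T = T*(6 + T))
-101*B(7, H(1, 2)) = -202*(6 + 2) = -202*8 = -101*16 = -1616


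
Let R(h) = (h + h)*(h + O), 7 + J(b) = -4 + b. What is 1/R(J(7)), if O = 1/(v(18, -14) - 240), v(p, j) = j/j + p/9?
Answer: 237/7592 ≈ 0.031217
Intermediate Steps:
v(p, j) = 1 + p/9 (v(p, j) = 1 + p*(⅑) = 1 + p/9)
J(b) = -11 + b (J(b) = -7 + (-4 + b) = -11 + b)
O = -1/237 (O = 1/((1 + (⅑)*18) - 240) = 1/((1 + 2) - 240) = 1/(3 - 240) = 1/(-237) = -1/237 ≈ -0.0042194)
R(h) = 2*h*(-1/237 + h) (R(h) = (h + h)*(h - 1/237) = (2*h)*(-1/237 + h) = 2*h*(-1/237 + h))
1/R(J(7)) = 1/(2*(-11 + 7)*(-1 + 237*(-11 + 7))/237) = 1/((2/237)*(-4)*(-1 + 237*(-4))) = 1/((2/237)*(-4)*(-1 - 948)) = 1/((2/237)*(-4)*(-949)) = 1/(7592/237) = 237/7592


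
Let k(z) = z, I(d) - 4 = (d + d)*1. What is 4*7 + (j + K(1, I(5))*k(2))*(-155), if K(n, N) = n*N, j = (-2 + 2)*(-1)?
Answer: -4312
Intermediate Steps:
I(d) = 4 + 2*d (I(d) = 4 + (d + d)*1 = 4 + (2*d)*1 = 4 + 2*d)
j = 0 (j = 0*(-1) = 0)
K(n, N) = N*n
4*7 + (j + K(1, I(5))*k(2))*(-155) = 4*7 + (0 + ((4 + 2*5)*1)*2)*(-155) = 28 + (0 + ((4 + 10)*1)*2)*(-155) = 28 + (0 + (14*1)*2)*(-155) = 28 + (0 + 14*2)*(-155) = 28 + (0 + 28)*(-155) = 28 + 28*(-155) = 28 - 4340 = -4312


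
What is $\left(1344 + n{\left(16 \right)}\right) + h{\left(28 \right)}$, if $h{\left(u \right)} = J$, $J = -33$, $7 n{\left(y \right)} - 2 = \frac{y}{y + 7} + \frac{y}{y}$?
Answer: $\frac{211156}{161} \approx 1311.5$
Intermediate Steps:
$n{\left(y \right)} = \frac{3}{7} + \frac{y}{7 \left(7 + y\right)}$ ($n{\left(y \right)} = \frac{2}{7} + \frac{\frac{y}{y + 7} + \frac{y}{y}}{7} = \frac{2}{7} + \frac{\frac{y}{7 + y} + 1}{7} = \frac{2}{7} + \frac{1 + \frac{y}{7 + y}}{7} = \frac{2}{7} + \left(\frac{1}{7} + \frac{y}{7 \left(7 + y\right)}\right) = \frac{3}{7} + \frac{y}{7 \left(7 + y\right)}$)
$h{\left(u \right)} = -33$
$\left(1344 + n{\left(16 \right)}\right) + h{\left(28 \right)} = \left(1344 + \frac{21 + 4 \cdot 16}{7 \left(7 + 16\right)}\right) - 33 = \left(1344 + \frac{21 + 64}{7 \cdot 23}\right) - 33 = \left(1344 + \frac{1}{7} \cdot \frac{1}{23} \cdot 85\right) - 33 = \left(1344 + \frac{85}{161}\right) - 33 = \frac{216469}{161} - 33 = \frac{211156}{161}$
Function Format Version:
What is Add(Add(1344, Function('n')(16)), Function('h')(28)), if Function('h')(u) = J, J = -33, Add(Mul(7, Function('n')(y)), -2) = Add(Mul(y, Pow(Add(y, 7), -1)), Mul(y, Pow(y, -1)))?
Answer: Rational(211156, 161) ≈ 1311.5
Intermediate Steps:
Function('n')(y) = Add(Rational(3, 7), Mul(Rational(1, 7), y, Pow(Add(7, y), -1))) (Function('n')(y) = Add(Rational(2, 7), Mul(Rational(1, 7), Add(Mul(y, Pow(Add(y, 7), -1)), Mul(y, Pow(y, -1))))) = Add(Rational(2, 7), Mul(Rational(1, 7), Add(Mul(y, Pow(Add(7, y), -1)), 1))) = Add(Rational(2, 7), Mul(Rational(1, 7), Add(1, Mul(y, Pow(Add(7, y), -1))))) = Add(Rational(2, 7), Add(Rational(1, 7), Mul(Rational(1, 7), y, Pow(Add(7, y), -1)))) = Add(Rational(3, 7), Mul(Rational(1, 7), y, Pow(Add(7, y), -1))))
Function('h')(u) = -33
Add(Add(1344, Function('n')(16)), Function('h')(28)) = Add(Add(1344, Mul(Rational(1, 7), Pow(Add(7, 16), -1), Add(21, Mul(4, 16)))), -33) = Add(Add(1344, Mul(Rational(1, 7), Pow(23, -1), Add(21, 64))), -33) = Add(Add(1344, Mul(Rational(1, 7), Rational(1, 23), 85)), -33) = Add(Add(1344, Rational(85, 161)), -33) = Add(Rational(216469, 161), -33) = Rational(211156, 161)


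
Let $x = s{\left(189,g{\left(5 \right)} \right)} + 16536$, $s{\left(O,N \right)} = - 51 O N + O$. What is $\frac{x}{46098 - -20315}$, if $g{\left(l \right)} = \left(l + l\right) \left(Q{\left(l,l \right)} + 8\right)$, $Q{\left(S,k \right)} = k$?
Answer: $- \frac{1236345}{66413} \approx -18.616$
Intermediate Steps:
$g{\left(l \right)} = 2 l \left(8 + l\right)$ ($g{\left(l \right)} = \left(l + l\right) \left(l + 8\right) = 2 l \left(8 + l\right)$)
$s{\left(O,N \right)} = O - 51 N O$ ($s{\left(O,N \right)} = - 51 N O + O = O - 51 N O$)
$x = -1236345$ ($x = 189 \left(1 - 51 \cdot 2 \cdot 5 \left(8 + 5\right)\right) + 16536 = 189 \left(1 - 51 \cdot 2 \cdot 5 \cdot 13\right) + 16536 = 189 \left(1 - 6630\right) + 16536 = 189 \left(-6629\right) + 16536 = -1252881 + 16536 = -1236345$)
$\frac{x}{46098 - -20315} = - \frac{1236345}{46098 - -20315} = - \frac{1236345}{46098 + 20315} = - \frac{1236345}{66413}$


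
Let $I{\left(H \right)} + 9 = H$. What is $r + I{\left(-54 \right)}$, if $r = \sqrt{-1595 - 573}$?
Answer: $-63 + 2 i \sqrt{542} \approx -63.0 + 46.562 i$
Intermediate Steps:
$r = 2 i \sqrt{542}$ ($r = \sqrt{-2168} = 2 i \sqrt{542} \approx 46.562 i$)
$I{\left(H \right)} = -9 + H$
$r + I{\left(-54 \right)} = 2 i \sqrt{542} - 63 = -63 + 2 i \sqrt{542}$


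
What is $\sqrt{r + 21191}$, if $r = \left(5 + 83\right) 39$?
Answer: $\sqrt{24623} \approx 156.92$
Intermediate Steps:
$r = 3432$ ($r = 88 \cdot 39 = 3432$)
$\sqrt{r + 21191} = \sqrt{3432 + 21191} = \sqrt{24623}$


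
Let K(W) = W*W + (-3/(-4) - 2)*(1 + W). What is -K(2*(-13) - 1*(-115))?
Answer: -15617/2 ≈ -7808.5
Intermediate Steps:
K(W) = -5/4 + W**2 - 5*W/4 (K(W) = W**2 + (-3*(-1/4) - 2)*(1 + W) = W**2 + (3/4 - 2)*(1 + W) = W**2 - 5*(1 + W)/4 = W**2 + (-5/4 - 5*W/4) = -5/4 + W**2 - 5*W/4)
-K(2*(-13) - 1*(-115)) = -(-5/4 + (2*(-13) - 1*(-115))**2 - 5*(2*(-13) - 1*(-115))/4) = -(-5/4 + (-26 + 115)**2 - 5*(-26 + 115)/4) = -(-5/4 + 89**2 - 5/4*89) = -(-5/4 + 7921 - 445/4) = -1*15617/2 = -15617/2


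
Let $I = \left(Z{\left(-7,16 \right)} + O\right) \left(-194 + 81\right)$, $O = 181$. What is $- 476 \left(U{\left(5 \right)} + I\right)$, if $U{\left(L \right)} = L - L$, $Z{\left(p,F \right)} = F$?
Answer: $10596236$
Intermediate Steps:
$U{\left(L \right)} = 0$
$I = -22261$ ($I = \left(16 + 181\right) \left(-194 + 81\right) = 197 \left(-113\right) = -22261$)
$- 476 \left(U{\left(5 \right)} + I\right) = - 476 \left(0 - 22261\right) = \left(-476\right) \left(-22261\right) = 10596236$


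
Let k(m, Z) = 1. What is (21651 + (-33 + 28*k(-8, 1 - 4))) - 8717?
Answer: 12929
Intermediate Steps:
(21651 + (-33 + 28*k(-8, 1 - 4))) - 8717 = (21651 + (-33 + 28*1)) - 8717 = (21651 + (-33 + 28)) - 8717 = (21651 - 5) - 8717 = 21646 - 8717 = 12929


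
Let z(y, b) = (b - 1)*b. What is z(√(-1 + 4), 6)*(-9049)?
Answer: -271470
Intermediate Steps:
z(y, b) = b*(-1 + b) (z(y, b) = (-1 + b)*b = b*(-1 + b))
z(√(-1 + 4), 6)*(-9049) = (6*(-1 + 6))*(-9049) = (6*5)*(-9049) = 30*(-9049) = -271470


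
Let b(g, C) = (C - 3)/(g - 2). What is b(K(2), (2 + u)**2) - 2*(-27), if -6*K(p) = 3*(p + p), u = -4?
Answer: 215/4 ≈ 53.750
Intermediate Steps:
K(p) = -p (K(p) = -(p + p)/2 = -2*p/2 = -p)
b(g, C) = (-3 + C)/(-2 + g)
b(K(2), (2 + u)**2) - 2*(-27) = (-3 + (2 - 4)**2)/(-2 - 1*2) - 2*(-27) = (-3 + (-2)**2)/(-2 - 2) + 54 = (-3 + 4)/(-4) + 54 = -1/4*1 + 54 = -1/4 + 54 = 215/4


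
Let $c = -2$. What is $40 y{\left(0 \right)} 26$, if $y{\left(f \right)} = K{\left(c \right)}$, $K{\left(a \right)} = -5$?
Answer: $-5200$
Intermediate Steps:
$y{\left(f \right)} = -5$
$40 y{\left(0 \right)} 26 = 40 \left(-5\right) 26 = \left(-200\right) 26 = -5200$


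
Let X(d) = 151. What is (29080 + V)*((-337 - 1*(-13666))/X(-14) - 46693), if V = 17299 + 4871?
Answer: -360662342500/151 ≈ -2.3885e+9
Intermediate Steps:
V = 22170
(29080 + V)*((-337 - 1*(-13666))/X(-14) - 46693) = (29080 + 22170)*((-337 - 1*(-13666))/151 - 46693) = 51250*((-337 + 13666)*(1/151) - 46693) = 51250*(13329*(1/151) - 46693) = 51250*(13329/151 - 46693) = 51250*(-7037314/151) = -360662342500/151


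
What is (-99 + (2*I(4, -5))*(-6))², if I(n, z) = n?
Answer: 21609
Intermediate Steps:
(-99 + (2*I(4, -5))*(-6))² = (-99 + (2*4)*(-6))² = (-99 + 8*(-6))² = (-99 - 48)² = (-147)² = 21609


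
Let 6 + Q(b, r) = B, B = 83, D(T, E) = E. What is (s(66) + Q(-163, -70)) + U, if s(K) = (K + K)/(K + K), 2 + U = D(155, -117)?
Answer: -41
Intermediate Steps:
U = -119 (U = -2 - 117 = -119)
Q(b, r) = 77 (Q(b, r) = -6 + 83 = 77)
s(K) = 1 (s(K) = (2*K)/((2*K)) = (2*K)*(1/(2*K)) = 1)
(s(66) + Q(-163, -70)) + U = (1 + 77) - 119 = 78 - 119 = -41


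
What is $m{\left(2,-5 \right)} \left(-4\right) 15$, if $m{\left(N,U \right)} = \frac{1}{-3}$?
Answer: $20$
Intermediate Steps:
$m{\left(N,U \right)} = - \frac{1}{3}$
$m{\left(2,-5 \right)} \left(-4\right) 15 = \left(- \frac{1}{3}\right) \left(-4\right) 15 = \frac{4}{3} \cdot 15 = 20$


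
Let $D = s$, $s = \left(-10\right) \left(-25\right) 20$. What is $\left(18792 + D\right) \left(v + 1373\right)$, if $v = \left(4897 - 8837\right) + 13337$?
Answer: $256239840$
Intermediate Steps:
$v = 9397$ ($v = \left(4897 - 8837\right) + 13337 = -3940 + 13337 = 9397$)
$s = 5000$ ($s = 250 \cdot 20 = 5000$)
$D = 5000$
$\left(18792 + D\right) \left(v + 1373\right) = \left(18792 + 5000\right) \left(9397 + 1373\right) = 23792 \cdot 10770 = 256239840$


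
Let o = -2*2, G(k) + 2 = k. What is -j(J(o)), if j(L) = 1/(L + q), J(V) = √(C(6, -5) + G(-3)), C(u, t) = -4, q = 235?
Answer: -235/55234 + 3*I/55234 ≈ -0.0042546 + 5.4314e-5*I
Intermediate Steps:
G(k) = -2 + k
o = -4
J(V) = 3*I (J(V) = √(-4 + (-2 - 3)) = √(-4 - 5) = √(-9) = 3*I)
j(L) = 1/(235 + L) (j(L) = 1/(L + 235) = 1/(235 + L))
-j(J(o)) = -1/(235 + 3*I) = -(235 - 3*I)/55234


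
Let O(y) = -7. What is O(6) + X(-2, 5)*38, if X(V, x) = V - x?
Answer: -273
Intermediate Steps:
O(6) + X(-2, 5)*38 = -7 + (-2 - 1*5)*38 = -7 + (-2 - 5)*38 = -7 - 7*38 = -7 - 266 = -273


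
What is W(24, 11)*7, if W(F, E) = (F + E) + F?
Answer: 413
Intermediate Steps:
W(F, E) = E + 2*F (W(F, E) = (E + F) + F = E + 2*F)
W(24, 11)*7 = (11 + 2*24)*7 = (11 + 48)*7 = 59*7 = 413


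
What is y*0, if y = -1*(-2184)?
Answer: 0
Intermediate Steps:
y = 2184
y*0 = 2184*0 = 0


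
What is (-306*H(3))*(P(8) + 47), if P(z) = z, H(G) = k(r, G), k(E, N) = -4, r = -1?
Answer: 67320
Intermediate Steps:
H(G) = -4
(-306*H(3))*(P(8) + 47) = (-306*(-4))*(8 + 47) = 1224*55 = 67320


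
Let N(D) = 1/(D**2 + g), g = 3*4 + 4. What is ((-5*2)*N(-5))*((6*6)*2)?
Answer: -720/41 ≈ -17.561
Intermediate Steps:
g = 16 (g = 12 + 4 = 16)
N(D) = 1/(16 + D**2) (N(D) = 1/(D**2 + 16) = 1/(16 + D**2))
((-5*2)*N(-5))*((6*6)*2) = ((-5*2)/(16 + (-5)**2))*((6*6)*2) = (-10/(16 + 25))*(36*2) = -10/41*72 = -720/41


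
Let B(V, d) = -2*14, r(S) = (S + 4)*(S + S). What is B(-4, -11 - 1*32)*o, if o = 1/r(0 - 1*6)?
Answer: -7/6 ≈ -1.1667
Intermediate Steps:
r(S) = 2*S*(4 + S) (r(S) = (4 + S)*(2*S) = 2*S*(4 + S))
B(V, d) = -28
o = 1/24 (o = 1/(2*(0 - 1*6)*(4 + (0 - 1*6))) = 1/(2*(0 - 6)*(4 + (0 - 6))) = 1/(2*(-6)*(4 - 6)) = 1/(2*(-6)*(-2)) = 1/24 ≈ 0.041667)
B(-4, -11 - 1*32)*o = -28*1/24 = -7/6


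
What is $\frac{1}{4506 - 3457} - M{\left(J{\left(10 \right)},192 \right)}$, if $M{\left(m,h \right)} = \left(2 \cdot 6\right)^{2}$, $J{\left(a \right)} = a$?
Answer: $- \frac{151055}{1049} \approx -144.0$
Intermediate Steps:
$M{\left(m,h \right)} = 144$ ($M{\left(m,h \right)} = 12^{2} = 144$)
$\frac{1}{4506 - 3457} - M{\left(J{\left(10 \right)},192 \right)} = \frac{1}{4506 - 3457} - 144 = \frac{1}{1049} - 144 = - \frac{151055}{1049}$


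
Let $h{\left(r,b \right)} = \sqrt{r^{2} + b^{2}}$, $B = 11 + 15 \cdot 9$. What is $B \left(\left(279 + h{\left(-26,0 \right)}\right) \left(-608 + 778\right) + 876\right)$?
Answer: $7697996$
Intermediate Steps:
$B = 146$ ($B = 11 + 135 = 146$)
$h{\left(r,b \right)} = \sqrt{b^{2} + r^{2}}$
$B \left(\left(279 + h{\left(-26,0 \right)}\right) \left(-608 + 778\right) + 876\right) = 146 \left(\left(279 + \sqrt{0^{2} + \left(-26\right)^{2}}\right) \left(-608 + 778\right) + 876\right) = 146 \left(\left(279 + \sqrt{0 + 676}\right) 170 + 876\right) = 146 \left(\left(279 + \sqrt{676}\right) 170 + 876\right) = 146 \left(\left(279 + 26\right) 170 + 876\right) = 146 \left(305 \cdot 170 + 876\right) = 146 \left(51850 + 876\right) = 146 \cdot 52726 = 7697996$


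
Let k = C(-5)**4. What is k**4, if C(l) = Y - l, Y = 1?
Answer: 2821109907456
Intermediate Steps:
C(l) = 1 - l
k = 1296 (k = (1 - 1*(-5))**4 = (1 + 5)**4 = 6**4 = 1296)
k**4 = 1296**4 = 2821109907456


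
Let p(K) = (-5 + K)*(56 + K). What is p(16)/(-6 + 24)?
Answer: 44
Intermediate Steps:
p(16)/(-6 + 24) = (-280 + 16² + 51*16)/(-6 + 24) = (-280 + 256 + 816)/18 = 792*(1/18) = 44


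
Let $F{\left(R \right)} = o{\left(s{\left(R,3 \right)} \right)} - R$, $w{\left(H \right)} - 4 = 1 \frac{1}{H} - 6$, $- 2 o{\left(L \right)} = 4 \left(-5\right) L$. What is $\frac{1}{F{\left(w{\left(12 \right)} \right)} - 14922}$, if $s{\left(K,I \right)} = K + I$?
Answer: $- \frac{4}{59637} \approx -6.7072 \cdot 10^{-5}$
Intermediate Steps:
$s{\left(K,I \right)} = I + K$
$o{\left(L \right)} = 10 L$ ($o{\left(L \right)} = - \frac{4 \left(-5\right) L}{2} = - \frac{\left(-20\right) L}{2} = 10 L$)
$w{\left(H \right)} = -2 + \frac{1}{H}$ ($w{\left(H \right)} = 4 - \left(6 - \frac{1}{H}\right) = -2 + \frac{1}{H}$)
$F{\left(R \right)} = 30 + 9 R$ ($F{\left(R \right)} = 10 \left(3 + R\right) - R = \left(30 + 10 R\right) - R = 30 + 9 R$)
$\frac{1}{F{\left(w{\left(12 \right)} \right)} - 14922} = \frac{1}{\left(30 + 9 \left(-2 + \frac{1}{12}\right)\right) - 14922} = \frac{1}{\left(30 + 9 \left(- \frac{23}{12}\right)\right) - 14922} = \frac{1}{\left(30 - \frac{69}{4}\right) - 14922} = \frac{1}{\frac{51}{4} - 14922} = \frac{1}{- \frac{59637}{4}} = - \frac{4}{59637}$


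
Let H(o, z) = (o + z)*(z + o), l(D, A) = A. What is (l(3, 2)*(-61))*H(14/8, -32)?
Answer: -893101/8 ≈ -1.1164e+5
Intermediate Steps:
H(o, z) = (o + z)² (H(o, z) = (o + z)*(o + z) = (o + z)²)
(l(3, 2)*(-61))*H(14/8, -32) = (2*(-61))*(14/8 - 32)² = -122*(14*(⅛) - 32)² = -122*(7/4 - 32)² = -122*(-121/4)² = -122*14641/16 = -893101/8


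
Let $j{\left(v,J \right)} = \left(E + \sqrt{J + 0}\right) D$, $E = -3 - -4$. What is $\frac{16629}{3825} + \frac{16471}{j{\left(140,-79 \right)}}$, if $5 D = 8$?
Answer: $\frac{21710029}{163200} - \frac{16471 i \sqrt{79}}{128} \approx 133.03 - 1143.7 i$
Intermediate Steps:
$D = \frac{8}{5}$ ($D = \frac{1}{5} \cdot 8 = \frac{8}{5} \approx 1.6$)
$E = 1$ ($E = -3 + 4 = 1$)
$j{\left(v,J \right)} = \frac{8}{5} + \frac{8 \sqrt{J}}{5}$ ($j{\left(v,J \right)} = \left(1 + \sqrt{J + 0}\right) \frac{8}{5} = \left(1 + \sqrt{J}\right) \frac{8}{5} = \frac{8}{5} + \frac{8 \sqrt{J}}{5}$)
$\frac{16629}{3825} + \frac{16471}{j{\left(140,-79 \right)}} = \frac{16629}{3825} + \frac{16471}{\frac{8}{5} + \frac{8 \sqrt{-79}}{5}} = 16629 \cdot \frac{1}{3825} + \frac{16471}{\frac{8}{5} + \frac{8 i \sqrt{79}}{5}} = \frac{5543}{1275} + \frac{16471}{\frac{8}{5} + \frac{8 i \sqrt{79}}{5}}$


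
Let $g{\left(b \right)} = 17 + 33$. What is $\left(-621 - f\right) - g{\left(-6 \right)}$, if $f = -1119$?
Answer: $448$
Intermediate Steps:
$g{\left(b \right)} = 50$
$\left(-621 - f\right) - g{\left(-6 \right)} = \left(-621 - -1119\right) - 50 = \left(-621 + 1119\right) - 50 = 498 - 50 = 448$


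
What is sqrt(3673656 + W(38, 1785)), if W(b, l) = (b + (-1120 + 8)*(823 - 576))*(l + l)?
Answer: 6*I*sqrt(27131699) ≈ 31253.0*I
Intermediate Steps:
W(b, l) = 2*l*(-274664 + b) (W(b, l) = (b - 1112*247)*(2*l) = (b - 274664)*(2*l) = (-274664 + b)*(2*l) = 2*l*(-274664 + b))
sqrt(3673656 + W(38, 1785)) = sqrt(3673656 + 2*1785*(-274664 + 38)) = sqrt(3673656 + 2*1785*(-274626)) = sqrt(3673656 - 980414820) = sqrt(-976741164) = 6*I*sqrt(27131699)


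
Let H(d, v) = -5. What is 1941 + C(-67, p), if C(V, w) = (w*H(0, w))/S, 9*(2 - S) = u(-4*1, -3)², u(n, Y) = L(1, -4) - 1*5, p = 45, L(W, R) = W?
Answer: 1857/2 ≈ 928.50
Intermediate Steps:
u(n, Y) = -4 (u(n, Y) = 1 - 1*5 = 1 - 5 = -4)
S = 2/9 (S = 2 - ⅑*(-4)² = 2 - ⅑*16 = 2 - 16/9 = 2/9 ≈ 0.22222)
C(V, w) = -45*w/2 (C(V, w) = (w*(-5))/(2/9) = -5*w*(9/2) = -45*w/2)
1941 + C(-67, p) = 1941 - 45/2*45 = 1941 - 2025/2 = 1857/2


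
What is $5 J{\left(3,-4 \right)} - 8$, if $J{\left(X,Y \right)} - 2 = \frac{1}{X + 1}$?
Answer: $\frac{13}{4} \approx 3.25$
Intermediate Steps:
$J{\left(X,Y \right)} = 2 + \frac{1}{1 + X}$ ($J{\left(X,Y \right)} = 2 + \frac{1}{X + 1} = 2 + \frac{1}{1 + X}$)
$5 J{\left(3,-4 \right)} - 8 = 5 \frac{3 + 2 \cdot 3}{1 + 3} - 8 = 5 \frac{3 + 6}{4} - 8 = 5 \cdot \frac{1}{4} \cdot 9 - 8 = 5 \cdot \frac{9}{4} - 8 = \frac{45}{4} - 8 = \frac{13}{4}$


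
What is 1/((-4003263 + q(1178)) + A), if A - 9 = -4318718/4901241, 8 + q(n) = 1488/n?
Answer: -93123579/372798049540556 ≈ -2.4980e-7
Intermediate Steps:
q(n) = -8 + 1488/n
A = 39792451/4901241 (A = 9 - 4318718/4901241 = 39792451/4901241 ≈ 8.1189)
1/((-4003263 + q(1178)) + A) = 1/((-4003263 + (-8 + 1488/1178)) + 39792451/4901241) = 1/((-4003263 + (-8 + 1488*(1/1178))) + 39792451/4901241) = 1/((-4003263 + (-8 + 24/19)) + 39792451/4901241) = 1/((-4003263 - 128/19) + 39792451/4901241) = 1/(-76062125/19 + 39792451/4901241) = 1/(-372798049540556/93123579) = -93123579/372798049540556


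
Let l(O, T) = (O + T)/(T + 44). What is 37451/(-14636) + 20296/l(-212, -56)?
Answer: 888647551/980612 ≈ 906.22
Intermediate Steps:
l(O, T) = (O + T)/(44 + T)
37451/(-14636) + 20296/l(-212, -56) = 37451/(-14636) + 20296/(((-212 - 56)/(44 - 56))) = 37451*(-1/14636) + 20296/((-268/(-12))) = -37451/14636 + 20296/((-1/12*(-268))) = -37451/14636 + 20296/(67/3) = -37451/14636 + 20296*(3/67) = -37451/14636 + 60888/67 = 888647551/980612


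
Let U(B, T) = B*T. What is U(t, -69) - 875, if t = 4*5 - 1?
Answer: -2186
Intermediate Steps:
t = 19 (t = 20 - 1 = 19)
U(t, -69) - 875 = 19*(-69) - 875 = -1311 - 875 = -2186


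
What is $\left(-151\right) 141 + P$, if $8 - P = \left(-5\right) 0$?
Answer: $-21283$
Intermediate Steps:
$P = 8$ ($P = 8 - \left(-5\right) 0 = 8 - 0 = 8 + 0 = 8$)
$\left(-151\right) 141 + P = \left(-151\right) 141 + 8 = -21291 + 8 = -21283$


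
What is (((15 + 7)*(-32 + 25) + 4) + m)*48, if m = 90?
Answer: -2880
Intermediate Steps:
(((15 + 7)*(-32 + 25) + 4) + m)*48 = (((15 + 7)*(-32 + 25) + 4) + 90)*48 = ((22*(-7) + 4) + 90)*48 = ((-154 + 4) + 90)*48 = (-150 + 90)*48 = -60*48 = -2880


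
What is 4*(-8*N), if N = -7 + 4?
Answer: 96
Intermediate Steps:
N = -3
4*(-8*N) = 4*(-8*(-3)) = 4*24 = 96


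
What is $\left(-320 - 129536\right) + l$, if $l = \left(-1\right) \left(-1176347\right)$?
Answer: $1046491$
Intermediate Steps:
$l = 1176347$
$\left(-320 - 129536\right) + l = \left(-320 - 129536\right) + 1176347 = -129856 + 1176347 = 1046491$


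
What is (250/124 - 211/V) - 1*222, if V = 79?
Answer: -1090563/4898 ≈ -222.65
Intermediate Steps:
(250/124 - 211/V) - 1*222 = (250/124 - 211/79) - 1*222 = (250*(1/124) - 211*1/79) - 222 = (125/62 - 211/79) - 222 = -3207/4898 - 222 = -1090563/4898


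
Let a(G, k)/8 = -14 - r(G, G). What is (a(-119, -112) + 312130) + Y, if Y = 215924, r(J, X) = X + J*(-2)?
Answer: 526990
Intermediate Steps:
r(J, X) = X - 2*J
a(G, k) = -112 + 8*G (a(G, k) = 8*(-14 - (G - 2*G)) = 8*(-14 - (-1)*G) = 8*(-14 + G) = -112 + 8*G)
(a(-119, -112) + 312130) + Y = ((-112 + 8*(-119)) + 312130) + 215924 = ((-112 - 952) + 312130) + 215924 = (-1064 + 312130) + 215924 = 311066 + 215924 = 526990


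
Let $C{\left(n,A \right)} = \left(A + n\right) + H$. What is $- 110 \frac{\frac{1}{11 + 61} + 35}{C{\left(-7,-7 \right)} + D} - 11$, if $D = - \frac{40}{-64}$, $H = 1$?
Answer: $\frac{24319}{81} \approx 300.23$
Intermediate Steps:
$C{\left(n,A \right)} = 1 + A + n$ ($C{\left(n,A \right)} = \left(A + n\right) + 1 = 1 + A + n$)
$D = \frac{5}{8}$ ($D = \left(-40\right) \left(- \frac{1}{64}\right) = \frac{5}{8} \approx 0.625$)
$- 110 \frac{\frac{1}{11 + 61} + 35}{C{\left(-7,-7 \right)} + D} - 11 = - 110 \frac{\frac{1}{11 + 61} + 35}{\left(1 - 7 - 7\right) + \frac{5}{8}} - 11 = - 110 \frac{\frac{1}{72} + 35}{-13 + \frac{5}{8}} - 11 = - 110 \frac{\frac{1}{72} + 35}{- \frac{99}{8}} - 11 = - 110 \cdot \frac{2521}{72} \left(- \frac{8}{99}\right) - 11 = \left(-110\right) \left(- \frac{2521}{891}\right) - 11 = \frac{25210}{81} - 11 = \frac{24319}{81}$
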